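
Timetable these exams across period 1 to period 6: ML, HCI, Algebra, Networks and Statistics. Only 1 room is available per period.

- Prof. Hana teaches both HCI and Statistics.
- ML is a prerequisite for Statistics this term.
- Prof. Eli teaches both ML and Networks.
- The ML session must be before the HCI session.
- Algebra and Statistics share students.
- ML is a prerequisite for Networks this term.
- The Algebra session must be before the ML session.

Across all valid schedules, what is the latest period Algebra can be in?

period 2

Downstream work caps Algebra at period 4.
Algebra at period 2 is achievable: ML in period 3, Algebra in period 2, HCI in period 4, Networks in period 5, Statistics in period 6.
Nothing later works — the conflict and capacity constraints rule out every period after period 2.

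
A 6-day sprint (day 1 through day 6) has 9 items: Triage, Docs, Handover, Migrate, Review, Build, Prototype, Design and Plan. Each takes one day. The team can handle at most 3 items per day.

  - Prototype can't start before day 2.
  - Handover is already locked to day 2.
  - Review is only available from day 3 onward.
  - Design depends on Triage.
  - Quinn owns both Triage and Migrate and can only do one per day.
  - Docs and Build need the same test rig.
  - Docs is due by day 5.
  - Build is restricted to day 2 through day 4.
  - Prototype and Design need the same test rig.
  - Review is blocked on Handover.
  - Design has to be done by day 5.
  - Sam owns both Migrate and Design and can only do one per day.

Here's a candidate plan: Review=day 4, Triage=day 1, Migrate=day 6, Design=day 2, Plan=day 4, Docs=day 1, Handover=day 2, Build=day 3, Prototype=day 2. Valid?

Review is only available from day 3 onward — holds.
Handover is already locked to day 2 — holds.
Design has to be done by day 5 — holds.
Prototype can't start before day 2 — holds.
Quinn owns both Triage and Migrate and can only do one per day — holds.
Design depends on Triage — holds.
Docs is due by day 5 — holds.
Review is blocked on Handover — holds.
Sam owns both Migrate and Design and can only do one per day — holds.
The team can handle at most 3 items per day — holds.
Build is restricted to day 2 through day 4 — holds.
Docs and Build need the same test rig — holds.
Prototype and Design need the same test rig — violated.

Invalid. Prototype and Design need the same test rig.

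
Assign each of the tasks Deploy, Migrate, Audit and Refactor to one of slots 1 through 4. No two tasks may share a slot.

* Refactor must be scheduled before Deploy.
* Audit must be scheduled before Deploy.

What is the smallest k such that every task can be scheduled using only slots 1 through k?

4

The precedence chain requires at least 2 distinct slots.
With at most 1 per slot and 4 tasks, at least 4 slots are needed.
4 works (last occupied slot: 4): for example Migrate in 4; Audit in 1; Deploy in 3; Refactor in 2.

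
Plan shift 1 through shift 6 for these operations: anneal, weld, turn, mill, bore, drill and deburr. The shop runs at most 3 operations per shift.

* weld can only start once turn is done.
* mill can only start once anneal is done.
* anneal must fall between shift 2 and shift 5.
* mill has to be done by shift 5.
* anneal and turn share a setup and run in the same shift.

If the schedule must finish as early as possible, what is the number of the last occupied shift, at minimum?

The precedence chain requires at least 2 distinct shifts.
With at most 3 per shift and 7 operations, at least 3 shifts are needed.
Propagating the time windows through the other constraints, weld can't land before shift 3, so the schedule must run through at least shift 3.
3 works (last occupied shift: shift 3): for example mill=shift 3, bore=shift 1, anneal=shift 2, weld=shift 3, turn=shift 2, drill=shift 1, deburr=shift 1.

3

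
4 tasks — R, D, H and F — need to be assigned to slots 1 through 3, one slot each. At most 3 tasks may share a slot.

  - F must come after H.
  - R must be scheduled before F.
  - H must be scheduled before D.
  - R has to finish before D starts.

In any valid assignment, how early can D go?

2

Precedence pushes D to at least 2.
D at 2 is achievable: F=2, R=1, D=2, H=1.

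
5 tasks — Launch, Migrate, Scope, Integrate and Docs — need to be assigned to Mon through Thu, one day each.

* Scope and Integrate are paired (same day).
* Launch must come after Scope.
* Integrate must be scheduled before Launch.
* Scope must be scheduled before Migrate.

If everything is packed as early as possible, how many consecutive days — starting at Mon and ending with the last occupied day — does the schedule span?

The precedence chain requires at least 2 distinct days.
2 works (last occupied day: Tue): for example Integrate=Mon; Scope=Mon; Launch=Tue; Docs=Mon; Migrate=Tue.

2 days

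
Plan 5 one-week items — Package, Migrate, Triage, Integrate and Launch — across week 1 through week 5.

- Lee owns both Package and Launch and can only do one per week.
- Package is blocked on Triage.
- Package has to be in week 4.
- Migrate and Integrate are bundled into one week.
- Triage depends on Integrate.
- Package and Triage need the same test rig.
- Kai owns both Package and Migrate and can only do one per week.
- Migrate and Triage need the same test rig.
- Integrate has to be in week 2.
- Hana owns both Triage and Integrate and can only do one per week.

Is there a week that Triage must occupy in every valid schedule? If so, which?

week 3

Integrate is fixed at week 2 and must come before Triage, so Triage is at least week 3.
Package is fixed at week 4 and must come after Triage, so Triage is at most week 3.
So Triage must be week 3.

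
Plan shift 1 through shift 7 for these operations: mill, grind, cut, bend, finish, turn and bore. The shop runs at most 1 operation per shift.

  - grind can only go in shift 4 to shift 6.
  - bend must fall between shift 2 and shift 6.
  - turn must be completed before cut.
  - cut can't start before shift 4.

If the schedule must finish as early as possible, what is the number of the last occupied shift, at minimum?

The precedence chain requires at least 2 distinct shifts.
With at most 1 per shift and 7 operations, at least 7 shifts are needed.
grind can't be placed before shift 4, so the schedule must run through at least shift 4.
7 works (last occupied shift: shift 7): for example turn in shift 1; grind in shift 4; bend in shift 2; bore in shift 7; mill in shift 3; cut in shift 5; finish in shift 6.

7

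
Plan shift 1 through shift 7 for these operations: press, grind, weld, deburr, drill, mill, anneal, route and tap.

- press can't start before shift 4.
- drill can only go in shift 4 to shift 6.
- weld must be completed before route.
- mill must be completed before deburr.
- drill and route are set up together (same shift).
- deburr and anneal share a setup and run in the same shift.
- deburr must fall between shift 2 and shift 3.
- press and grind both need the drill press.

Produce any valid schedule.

anneal=shift 2; drill=shift 4; mill=shift 1; grind=shift 1; tap=shift 1; weld=shift 1; route=shift 4; press=shift 4; deburr=shift 2

Checking: mill(shift 1) before deburr(shift 2); weld(shift 1) before route(shift 4); press(shift 4) != grind(shift 1); drill = route = shift 4; deburr = anneal = shift 2; deburr=shift 2 in [shift 2,shift 3]; drill=shift 4 in [shift 4,shift 6]; press=shift 4 in [shift 4,shift 7].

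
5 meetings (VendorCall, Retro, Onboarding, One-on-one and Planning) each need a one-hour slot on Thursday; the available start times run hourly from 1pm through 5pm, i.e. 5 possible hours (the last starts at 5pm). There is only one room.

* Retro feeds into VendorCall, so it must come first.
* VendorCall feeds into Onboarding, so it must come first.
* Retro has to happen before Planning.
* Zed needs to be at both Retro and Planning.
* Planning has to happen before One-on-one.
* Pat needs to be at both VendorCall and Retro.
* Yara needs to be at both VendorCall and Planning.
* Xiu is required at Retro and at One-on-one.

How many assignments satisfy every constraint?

Splitting on VendorCall: it can be 2pm (3), 3pm (2), 4pm (1). Listing each branch's schedules as (Retro, Onboarding, One-on-one, Planning):
VendorCall=2pm: (1pm,3pm,5pm,4pm) (1pm,4pm,5pm,3pm) (1pm,5pm,4pm,3pm) — 3.
VendorCall=3pm: (1pm,4pm,5pm,2pm) (1pm,5pm,4pm,2pm) — 2.
VendorCall=4pm: (1pm,5pm,3pm,2pm) — 1.
Summing: 3 + 2 + 1 = 6.

6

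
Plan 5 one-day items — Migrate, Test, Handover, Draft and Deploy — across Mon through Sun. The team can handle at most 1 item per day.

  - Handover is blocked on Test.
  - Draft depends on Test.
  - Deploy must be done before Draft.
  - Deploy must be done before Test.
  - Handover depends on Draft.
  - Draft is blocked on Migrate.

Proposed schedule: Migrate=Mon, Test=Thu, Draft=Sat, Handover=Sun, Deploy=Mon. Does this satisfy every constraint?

Invalid. The team can handle at most 1 item per day.

Handover is blocked on Test — holds.
Handover depends on Draft — holds.
The team can handle at most 1 item per day — violated.
Deploy must be done before Draft — holds.
Deploy must be done before Test — holds.
Draft is blocked on Migrate — holds.
Draft depends on Test — holds.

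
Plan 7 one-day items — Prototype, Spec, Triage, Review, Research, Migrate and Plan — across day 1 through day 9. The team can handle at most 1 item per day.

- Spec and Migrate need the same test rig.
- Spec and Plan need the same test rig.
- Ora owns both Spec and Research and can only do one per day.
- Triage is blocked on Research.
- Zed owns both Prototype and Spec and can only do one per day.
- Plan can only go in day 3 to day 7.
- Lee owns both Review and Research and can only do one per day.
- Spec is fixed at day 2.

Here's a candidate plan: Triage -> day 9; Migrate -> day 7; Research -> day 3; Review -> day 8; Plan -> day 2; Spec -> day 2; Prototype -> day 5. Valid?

Spec and Migrate need the same test rig — holds.
Ora owns both Spec and Research and can only do one per day — holds.
Plan can only go in day 3 to day 7 — violated.
Spec and Plan need the same test rig — violated.
Zed owns both Prototype and Spec and can only do one per day — holds.
Triage is blocked on Research — holds.
The team can handle at most 1 item per day — violated.
Spec is fixed at day 2 — holds.
Lee owns both Review and Research and can only do one per day — holds.

No — it violates: Spec and Plan need the same test rig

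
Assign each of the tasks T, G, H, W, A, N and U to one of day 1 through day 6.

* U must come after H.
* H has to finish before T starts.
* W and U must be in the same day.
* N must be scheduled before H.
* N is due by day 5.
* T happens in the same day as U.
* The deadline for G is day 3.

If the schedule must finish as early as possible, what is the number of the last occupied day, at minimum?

The precedence chain requires at least 3 distinct days.
3 works (last occupied day: day 3): for example A in day 1; W in day 3; N in day 1; U in day 3; H in day 2; T in day 3; G in day 1.

3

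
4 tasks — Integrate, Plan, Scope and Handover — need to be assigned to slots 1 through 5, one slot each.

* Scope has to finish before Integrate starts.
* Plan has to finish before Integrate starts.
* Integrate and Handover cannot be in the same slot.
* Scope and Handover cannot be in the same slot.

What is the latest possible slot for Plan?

4

Downstream work caps Plan at 4.
Plan at 4 is achievable: Scope in 1, Plan in 4, Integrate in 5, Handover in 2.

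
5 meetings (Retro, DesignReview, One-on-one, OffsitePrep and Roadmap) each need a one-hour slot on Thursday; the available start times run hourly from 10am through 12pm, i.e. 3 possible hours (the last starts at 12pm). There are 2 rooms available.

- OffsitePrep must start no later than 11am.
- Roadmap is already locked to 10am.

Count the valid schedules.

18

Splitting on Retro: it can be 10am (3), 11am (6), 12pm (9). Listing each branch's schedules as (DesignReview, One-on-one, OffsitePrep, Roadmap):
Retro=10am: (11am,12pm,11am,10am) (12pm,11am,11am,10am) (12pm,12pm,11am,10am) — 3.
Retro=11am: (10am,12pm,11am,10am) (11am,12pm,10am,10am) (12pm,10am,11am,10am) (12pm,11am,10am,10am) (12pm,12pm,10am,10am) (12pm,12pm,11am,10am) — 6.
Retro=12pm: (10am,11am,11am,10am) (10am,12pm,11am,10am) (11am,10am,11am,10am) (11am,11am,10am,10am) (11am,12pm,10am,10am) (11am,12pm,11am,10am) (12pm,10am,11am,10am) (12pm,11am,10am,10am) (12pm,11am,11am,10am) — 9.
Summing: 3 + 6 + 9 = 18.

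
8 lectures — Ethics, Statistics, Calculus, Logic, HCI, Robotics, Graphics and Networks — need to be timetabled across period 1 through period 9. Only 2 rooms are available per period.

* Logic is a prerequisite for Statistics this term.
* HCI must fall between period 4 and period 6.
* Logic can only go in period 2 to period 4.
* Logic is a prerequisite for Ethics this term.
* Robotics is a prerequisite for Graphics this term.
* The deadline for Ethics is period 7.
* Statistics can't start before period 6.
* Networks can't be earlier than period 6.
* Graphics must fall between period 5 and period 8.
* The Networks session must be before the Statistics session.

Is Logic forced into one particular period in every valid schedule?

No

Logic can be period 2 (e.g. Statistics=period 7, Calculus=period 1, Networks=period 6, Graphics=period 5, Robotics=period 1, Ethics=period 3, Logic=period 2, HCI=period 4) or period 3 (e.g. Robotics in period 1, Statistics in period 7, HCI in period 4, Logic in period 3, Graphics in period 5, Calculus in period 1, Networks in period 6, Ethics in period 4).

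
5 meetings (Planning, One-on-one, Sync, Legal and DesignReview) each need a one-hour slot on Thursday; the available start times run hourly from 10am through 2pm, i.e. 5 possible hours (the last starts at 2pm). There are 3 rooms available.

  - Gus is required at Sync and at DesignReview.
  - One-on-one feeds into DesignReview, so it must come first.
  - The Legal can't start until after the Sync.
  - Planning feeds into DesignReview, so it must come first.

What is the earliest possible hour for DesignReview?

11am

Precedence pushes DesignReview to at least 11am.
DesignReview at 11am is achievable: Legal -> 11am, Planning -> 10am, DesignReview -> 11am, One-on-one -> 10am, Sync -> 10am.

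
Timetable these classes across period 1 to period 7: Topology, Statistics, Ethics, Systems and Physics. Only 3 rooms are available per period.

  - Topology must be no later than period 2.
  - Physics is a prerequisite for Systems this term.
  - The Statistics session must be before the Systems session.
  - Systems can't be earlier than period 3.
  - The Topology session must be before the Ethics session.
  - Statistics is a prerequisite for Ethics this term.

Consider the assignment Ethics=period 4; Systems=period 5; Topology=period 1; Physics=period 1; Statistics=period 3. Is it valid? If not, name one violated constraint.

Systems can't be earlier than period 3 — holds.
Topology must be no later than period 2 — holds.
Only 3 rooms are available per period — holds.
The Statistics session must be before the Systems session — holds.
Statistics is a prerequisite for Ethics this term — holds.
The Topology session must be before the Ethics session — holds.
Physics is a prerequisite for Systems this term — holds.

Valid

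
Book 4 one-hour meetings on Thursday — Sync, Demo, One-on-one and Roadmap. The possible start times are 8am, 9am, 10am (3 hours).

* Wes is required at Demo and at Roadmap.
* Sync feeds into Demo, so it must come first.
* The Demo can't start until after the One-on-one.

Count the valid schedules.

10

Splitting on Sync: it can be 8am (6), 9am (4). Listing each branch's schedules as (Demo, One-on-one, Roadmap):
Sync=8am: (9am,8am,8am) (9am,8am,10am) (10am,8am,8am) (10am,8am,9am) (10am,9am,8am) (10am,9am,9am) — 6.
Sync=9am: (10am,8am,8am) (10am,8am,9am) (10am,9am,8am) (10am,9am,9am) — 4.
Summing: 6 + 4 = 10.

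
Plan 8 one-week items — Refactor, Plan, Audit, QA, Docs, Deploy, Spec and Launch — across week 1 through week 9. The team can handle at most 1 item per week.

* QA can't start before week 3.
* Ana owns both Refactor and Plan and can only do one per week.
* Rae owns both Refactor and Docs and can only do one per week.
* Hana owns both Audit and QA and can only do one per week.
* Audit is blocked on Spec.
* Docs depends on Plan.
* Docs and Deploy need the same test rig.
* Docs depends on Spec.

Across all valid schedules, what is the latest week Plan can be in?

Downstream work caps Plan at week 8.
Plan at week 8 is achievable: Spec=week 1, Docs=week 9, QA=week 3, Audit=week 2, Plan=week 8, Launch=week 6, Refactor=week 4, Deploy=week 5.

week 8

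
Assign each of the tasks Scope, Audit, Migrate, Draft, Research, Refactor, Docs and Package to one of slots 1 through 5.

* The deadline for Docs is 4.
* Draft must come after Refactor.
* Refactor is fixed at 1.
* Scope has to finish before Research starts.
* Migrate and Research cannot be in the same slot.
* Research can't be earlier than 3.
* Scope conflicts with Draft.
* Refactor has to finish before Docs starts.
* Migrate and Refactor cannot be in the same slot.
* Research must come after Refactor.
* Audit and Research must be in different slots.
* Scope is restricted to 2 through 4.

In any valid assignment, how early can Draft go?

Precedence pushes Draft to at least 2.
Draft at 2 is achievable: Research in 4, Scope in 3, Package in 1, Refactor in 1, Docs in 2, Audit in 1, Migrate in 2, Draft in 2.

2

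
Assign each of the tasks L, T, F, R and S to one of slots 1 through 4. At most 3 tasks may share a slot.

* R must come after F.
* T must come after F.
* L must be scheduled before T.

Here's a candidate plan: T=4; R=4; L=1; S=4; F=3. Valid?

Yes

L must be scheduled before T — holds.
At most 3 tasks may share a slot — holds.
T must come after F — holds.
R must come after F — holds.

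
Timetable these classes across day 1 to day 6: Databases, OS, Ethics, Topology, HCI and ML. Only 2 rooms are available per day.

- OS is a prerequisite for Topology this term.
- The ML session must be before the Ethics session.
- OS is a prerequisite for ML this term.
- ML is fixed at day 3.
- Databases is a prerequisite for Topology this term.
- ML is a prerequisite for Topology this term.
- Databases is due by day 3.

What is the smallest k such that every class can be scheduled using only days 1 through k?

The precedence chain requires at least 3 distinct days.
With at most 2 per day and 6 classes, at least 3 days are needed.
Propagating the time windows through the other constraints, Ethics can't land before day 4, so the schedule must run through at least day 4.
4 works (last occupied day: day 4): for example Databases in day 1, OS in day 1, ML in day 3, Ethics in day 4, HCI in day 2, Topology in day 4.

4 days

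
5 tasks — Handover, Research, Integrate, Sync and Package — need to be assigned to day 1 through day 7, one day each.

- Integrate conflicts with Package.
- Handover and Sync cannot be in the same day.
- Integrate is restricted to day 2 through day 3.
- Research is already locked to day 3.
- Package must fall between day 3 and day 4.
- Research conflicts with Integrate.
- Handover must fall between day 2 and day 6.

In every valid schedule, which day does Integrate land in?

day 2

Integrate's window is day 2–day 3.
Research is fixed at day 3, and Integrate can't share a day with Research.
So Integrate must be day 2.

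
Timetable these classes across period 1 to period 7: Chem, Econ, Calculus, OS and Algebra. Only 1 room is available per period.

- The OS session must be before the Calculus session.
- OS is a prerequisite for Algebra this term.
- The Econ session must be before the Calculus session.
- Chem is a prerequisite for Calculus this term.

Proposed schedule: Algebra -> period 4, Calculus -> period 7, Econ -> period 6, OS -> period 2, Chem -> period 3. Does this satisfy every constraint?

Valid

OS is a prerequisite for Algebra this term — holds.
Only 1 room is available per period — holds.
The Econ session must be before the Calculus session — holds.
Chem is a prerequisite for Calculus this term — holds.
The OS session must be before the Calculus session — holds.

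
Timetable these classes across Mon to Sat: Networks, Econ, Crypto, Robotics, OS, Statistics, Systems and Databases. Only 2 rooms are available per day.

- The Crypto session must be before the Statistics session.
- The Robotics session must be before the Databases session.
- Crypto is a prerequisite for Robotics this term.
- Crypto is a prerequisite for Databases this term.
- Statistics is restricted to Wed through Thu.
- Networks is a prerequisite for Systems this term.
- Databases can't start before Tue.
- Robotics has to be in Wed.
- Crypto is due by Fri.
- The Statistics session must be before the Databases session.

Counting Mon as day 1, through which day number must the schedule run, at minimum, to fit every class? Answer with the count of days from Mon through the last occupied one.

The precedence chain requires at least 3 distinct days.
With at most 2 per day and 8 classes, at least 4 days are needed.
Propagating the time windows through the other constraints, Databases can't land before Thu — that is day 4 counting from Mon — so the schedule must run through at least 4 days.
4 works (last occupied day: Thu): for example Econ in Tue; Networks in Mon; Systems in Tue; Robotics in Wed; OS in Thu; Statistics in Wed; Databases in Thu; Crypto in Mon.

4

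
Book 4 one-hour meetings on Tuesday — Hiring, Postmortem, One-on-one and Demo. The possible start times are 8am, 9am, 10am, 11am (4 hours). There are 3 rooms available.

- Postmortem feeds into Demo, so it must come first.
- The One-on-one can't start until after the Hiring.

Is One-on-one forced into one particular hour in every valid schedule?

One-on-one can be 9am (e.g. Hiring=8am; Postmortem=8am; Demo=9am; One-on-one=9am) or 10am (e.g. Hiring=8am, One-on-one=10am, Demo=9am, Postmortem=8am).

No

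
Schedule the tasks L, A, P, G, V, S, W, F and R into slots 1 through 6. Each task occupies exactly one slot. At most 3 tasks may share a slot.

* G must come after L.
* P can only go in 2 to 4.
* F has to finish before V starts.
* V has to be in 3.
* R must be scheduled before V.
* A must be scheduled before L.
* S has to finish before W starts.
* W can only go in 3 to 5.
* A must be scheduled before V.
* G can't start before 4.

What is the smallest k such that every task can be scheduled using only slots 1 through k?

4 slots

The precedence chain requires at least 3 distinct slots.
With at most 3 per slot and 9 tasks, at least 3 slots are needed.
G can't be placed before 4, so the schedule must run through at least slot 4.
4 works (last occupied slot: 4): for example G=4; S=1; F=1; A=1; W=3; L=2; P=2; V=3; R=2.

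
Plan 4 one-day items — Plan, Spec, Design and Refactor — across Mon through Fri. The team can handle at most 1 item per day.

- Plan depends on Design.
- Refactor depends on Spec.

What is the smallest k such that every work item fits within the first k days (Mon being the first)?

The precedence chain requires at least 2 distinct days.
With at most 1 per day and 4 work items, at least 4 days are needed.
4 works (last occupied day: Thu): for example Plan=Tue; Spec=Wed; Design=Mon; Refactor=Thu.

4 days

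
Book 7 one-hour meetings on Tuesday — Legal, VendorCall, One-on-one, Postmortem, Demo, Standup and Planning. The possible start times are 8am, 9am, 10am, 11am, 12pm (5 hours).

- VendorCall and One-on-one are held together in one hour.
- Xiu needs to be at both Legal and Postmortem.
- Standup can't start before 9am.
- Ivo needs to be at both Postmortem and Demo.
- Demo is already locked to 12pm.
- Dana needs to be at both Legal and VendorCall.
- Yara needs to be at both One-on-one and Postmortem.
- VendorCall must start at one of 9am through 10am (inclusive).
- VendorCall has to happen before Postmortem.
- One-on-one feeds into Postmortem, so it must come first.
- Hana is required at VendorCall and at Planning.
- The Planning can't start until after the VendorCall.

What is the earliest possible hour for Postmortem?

Precedence pushes Postmortem to at least 10am.
Postmortem at 10am is achievable: Postmortem in 10am; Planning in 10am; Standup in 9am; VendorCall in 9am; Demo in 12pm; One-on-one in 9am; Legal in 8am.

10am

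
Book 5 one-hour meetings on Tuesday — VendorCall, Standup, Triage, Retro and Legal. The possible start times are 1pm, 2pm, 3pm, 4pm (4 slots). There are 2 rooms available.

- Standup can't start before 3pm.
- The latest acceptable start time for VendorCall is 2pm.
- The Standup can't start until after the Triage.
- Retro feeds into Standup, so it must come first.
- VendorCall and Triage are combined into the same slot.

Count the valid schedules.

18

Splitting on VendorCall: it can be 1pm (9), 2pm (9). Listing each branch's schedules as (Standup, Triage, Retro, Legal):
VendorCall=1pm: (3pm,1pm,2pm,2pm) (3pm,1pm,2pm,3pm) (3pm,1pm,2pm,4pm) (4pm,1pm,2pm,2pm) (4pm,1pm,2pm,3pm) (4pm,1pm,2pm,4pm) (4pm,1pm,3pm,2pm) (4pm,1pm,3pm,3pm) (4pm,1pm,3pm,4pm) — 9.
VendorCall=2pm: (3pm,2pm,1pm,1pm) (3pm,2pm,1pm,3pm) (3pm,2pm,1pm,4pm) (4pm,2pm,1pm,1pm) (4pm,2pm,1pm,3pm) (4pm,2pm,1pm,4pm) (4pm,2pm,3pm,1pm) (4pm,2pm,3pm,3pm) (4pm,2pm,3pm,4pm) — 9.
Summing: 9 + 9 = 18.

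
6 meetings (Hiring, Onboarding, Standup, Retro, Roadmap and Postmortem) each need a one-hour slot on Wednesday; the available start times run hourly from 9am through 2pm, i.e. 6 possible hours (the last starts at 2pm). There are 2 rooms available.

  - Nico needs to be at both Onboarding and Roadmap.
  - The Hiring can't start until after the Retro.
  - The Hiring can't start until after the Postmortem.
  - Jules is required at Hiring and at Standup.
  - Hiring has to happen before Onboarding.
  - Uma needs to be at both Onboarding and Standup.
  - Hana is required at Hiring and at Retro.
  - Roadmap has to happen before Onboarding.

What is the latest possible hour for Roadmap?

Downstream work caps Roadmap at 1pm.
Roadmap at 1pm is achievable: Postmortem in 9am, Standup in 11am, Roadmap in 1pm, Retro in 9am, Hiring in 10am, Onboarding in 2pm.

1pm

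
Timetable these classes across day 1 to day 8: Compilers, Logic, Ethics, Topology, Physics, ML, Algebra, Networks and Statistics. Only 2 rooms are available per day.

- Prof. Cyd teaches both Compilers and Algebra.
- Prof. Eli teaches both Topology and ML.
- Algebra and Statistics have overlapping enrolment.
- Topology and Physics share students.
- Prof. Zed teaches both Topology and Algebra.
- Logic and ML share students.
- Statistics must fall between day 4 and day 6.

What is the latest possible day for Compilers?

Compilers at day 8 is achievable: Ethics=day 1, Topology=day 2, Logic=day 1, Compilers=day 8, Physics=day 3, Algebra=day 5, Networks=day 2, ML=day 3, Statistics=day 4.

day 8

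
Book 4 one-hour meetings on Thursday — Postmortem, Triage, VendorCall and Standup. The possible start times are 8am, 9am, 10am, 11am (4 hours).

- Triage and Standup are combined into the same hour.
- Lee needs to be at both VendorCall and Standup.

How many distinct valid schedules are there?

Splitting on Postmortem: it can be 8am (12), 9am (12), 10am (12), 11am (12). Listing each branch's schedules as (Triage, VendorCall, Standup):
Postmortem=8am: (8am,9am,8am) (8am,10am,8am) (8am,11am,8am) (9am,8am,9am) (9am,10am,9am) (9am,11am,9am) (10am,8am,10am) (10am,9am,10am) (10am,11am,10am) (11am,8am,11am) (11am,9am,11am) (11am,10am,11am) — 12.
Postmortem=9am: (8am,9am,8am) (8am,10am,8am) (8am,11am,8am) (9am,8am,9am) (9am,10am,9am) (9am,11am,9am) (10am,8am,10am) (10am,9am,10am) (10am,11am,10am) (11am,8am,11am) (11am,9am,11am) (11am,10am,11am) — 12.
Postmortem=10am: (8am,9am,8am) (8am,10am,8am) (8am,11am,8am) (9am,8am,9am) (9am,10am,9am) (9am,11am,9am) (10am,8am,10am) (10am,9am,10am) (10am,11am,10am) (11am,8am,11am) (11am,9am,11am) (11am,10am,11am) — 12.
Postmortem=11am: (8am,9am,8am) (8am,10am,8am) (8am,11am,8am) (9am,8am,9am) (9am,10am,9am) (9am,11am,9am) (10am,8am,10am) (10am,9am,10am) (10am,11am,10am) (11am,8am,11am) (11am,9am,11am) (11am,10am,11am) — 12.
Summing: 12 + 12 + 12 + 12 = 48.

48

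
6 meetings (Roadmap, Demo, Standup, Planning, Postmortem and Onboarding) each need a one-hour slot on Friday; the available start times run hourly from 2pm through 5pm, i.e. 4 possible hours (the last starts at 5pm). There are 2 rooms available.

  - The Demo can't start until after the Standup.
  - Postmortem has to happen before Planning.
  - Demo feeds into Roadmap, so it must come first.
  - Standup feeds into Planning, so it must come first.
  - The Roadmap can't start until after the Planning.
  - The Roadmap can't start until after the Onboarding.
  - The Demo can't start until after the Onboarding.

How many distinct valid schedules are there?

8

Splitting on Demo: it can be 3pm (1), 4pm (7). Listing each branch's schedules as (Roadmap, Standup, Planning, Postmortem, Onboarding):
Demo=3pm: (5pm,2pm,4pm,3pm,2pm) — 1.
Demo=4pm: (5pm,2pm,3pm,2pm,3pm) (5pm,2pm,4pm,2pm,3pm) (5pm,2pm,4pm,3pm,2pm) (5pm,2pm,4pm,3pm,3pm) (5pm,3pm,4pm,2pm,2pm) (5pm,3pm,4pm,2pm,3pm) (5pm,3pm,4pm,3pm,2pm) — 7.
Summing: 1 + 7 = 8.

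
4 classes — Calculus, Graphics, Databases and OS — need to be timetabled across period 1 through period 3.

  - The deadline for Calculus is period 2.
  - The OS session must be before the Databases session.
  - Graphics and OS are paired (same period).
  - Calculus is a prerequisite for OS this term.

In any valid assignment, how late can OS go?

period 2

Precedence pushes OS to at least period 2; downstream work caps OS at period 2.
OS at period 2 is achievable: OS=period 2, Calculus=period 1, Databases=period 3, Graphics=period 2.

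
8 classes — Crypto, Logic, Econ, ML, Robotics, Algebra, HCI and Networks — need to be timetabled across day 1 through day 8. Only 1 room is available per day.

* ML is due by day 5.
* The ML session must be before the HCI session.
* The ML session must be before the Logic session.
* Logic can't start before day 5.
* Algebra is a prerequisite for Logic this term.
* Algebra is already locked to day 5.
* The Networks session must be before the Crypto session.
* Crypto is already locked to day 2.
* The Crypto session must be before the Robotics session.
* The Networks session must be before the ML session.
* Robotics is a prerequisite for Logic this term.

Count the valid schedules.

21

Splitting on Logic: it can be day 6 (4), day 7 (7), day 8 (10). Listing each branch's schedules as (Crypto, Econ, ML, Robotics, Algebra, HCI, Networks) by day number:
Logic=day 6: (2,7,3,4,5,8,1) (2,7,4,3,5,8,1) (2,8,3,4,5,7,1) (2,8,4,3,5,7,1) — 4.
Logic=day 7: (2,3,4,6,5,8,1) (2,4,3,6,5,8,1) (2,6,3,4,5,8,1) (2,6,4,3,5,8,1) (2,8,3,4,5,6,1) (2,8,3,6,5,4,1) (2,8,4,3,5,6,1) — 7.
Logic=day 8: (2,3,4,6,5,7,1) (2,3,4,7,5,6,1) (2,4,3,6,5,7,1) (2,4,3,7,5,6,1) (2,6,3,4,5,7,1) (2,6,3,7,5,4,1) (2,6,4,3,5,7,1) (2,7,3,4,5,6,1) (2,7,3,6,5,4,1) (2,7,4,3,5,6,1) — 10.
Summing: 4 + 7 + 10 = 21.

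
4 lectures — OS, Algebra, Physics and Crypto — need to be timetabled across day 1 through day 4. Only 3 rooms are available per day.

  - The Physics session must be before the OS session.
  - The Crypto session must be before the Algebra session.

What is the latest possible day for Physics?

Downstream work caps Physics at day 3.
Physics at day 3 is achievable: Physics -> day 3, Algebra -> day 2, Crypto -> day 1, OS -> day 4.

day 3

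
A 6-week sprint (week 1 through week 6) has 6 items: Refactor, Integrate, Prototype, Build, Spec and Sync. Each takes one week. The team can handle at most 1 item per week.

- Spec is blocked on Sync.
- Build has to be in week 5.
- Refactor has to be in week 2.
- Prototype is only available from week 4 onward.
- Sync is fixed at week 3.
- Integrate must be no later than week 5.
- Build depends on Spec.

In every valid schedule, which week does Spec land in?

Sync is fixed at week 3 and must come before Spec, so Spec is at least week 4.
Build is fixed at week 5 and must come after Spec, so Spec is at most week 4.
So Spec must be week 4.

week 4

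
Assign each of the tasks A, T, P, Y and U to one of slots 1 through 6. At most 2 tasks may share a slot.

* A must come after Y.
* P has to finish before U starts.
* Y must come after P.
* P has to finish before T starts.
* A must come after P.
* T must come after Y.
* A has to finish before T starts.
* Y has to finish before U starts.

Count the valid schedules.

Splitting on A: it can be 3 (12), 4 (20), 5 (16). Listing each branch's schedules as (T, P, Y, U):
A=3: (4,1,2,3) (4,1,2,4) (4,1,2,5) (4,1,2,6) (5,1,2,3) (5,1,2,4) (5,1,2,5) (5,1,2,6) (6,1,2,3) (6,1,2,4) (6,1,2,5) (6,1,2,6) — 12.
A=4: (5,1,2,3) (5,1,2,4) (5,1,2,5) (5,1,2,6) (5,1,3,4) (5,1,3,5) (5,1,3,6) (5,2,3,4) (5,2,3,5) (5,2,3,6) (6,1,2,3) (6,1,2,4) (6,1,2,5) (6,1,2,6) (6,1,3,4) (6,1,3,5) (6,1,3,6) (6,2,3,4) (6,2,3,5) (6,2,3,6) — 20.
A=5: (6,1,2,3) (6,1,2,4) (6,1,2,5) (6,1,2,6) (6,1,3,4) (6,1,3,5) (6,1,3,6) (6,1,4,5) (6,1,4,6) (6,2,3,4) (6,2,3,5) (6,2,3,6) (6,2,4,5) (6,2,4,6) (6,3,4,5) (6,3,4,6) — 16.
Summing: 12 + 20 + 16 = 48.

48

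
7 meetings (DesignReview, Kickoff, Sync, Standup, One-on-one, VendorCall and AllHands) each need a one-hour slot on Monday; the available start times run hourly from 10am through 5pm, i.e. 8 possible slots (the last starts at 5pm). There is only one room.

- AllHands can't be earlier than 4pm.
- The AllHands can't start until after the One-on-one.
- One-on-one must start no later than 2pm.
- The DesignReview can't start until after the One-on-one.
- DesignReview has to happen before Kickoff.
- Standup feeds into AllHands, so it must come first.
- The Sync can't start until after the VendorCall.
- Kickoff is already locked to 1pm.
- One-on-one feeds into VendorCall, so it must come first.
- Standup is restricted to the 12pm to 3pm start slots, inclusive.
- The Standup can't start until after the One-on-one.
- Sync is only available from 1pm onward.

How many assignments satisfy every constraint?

34

Splitting on DesignReview: it can be 11am (18), 12pm (16). Listing each branch's schedules as (Kickoff, Sync, Standup, One-on-one, VendorCall, AllHands):
DesignReview=11am: (1pm,2pm,3pm,10am,12pm,4pm) (1pm,2pm,3pm,10am,12pm,5pm) (1pm,3pm,12pm,10am,2pm,4pm) (1pm,3pm,12pm,10am,2pm,5pm) (1pm,3pm,2pm,10am,12pm,4pm) (1pm,3pm,2pm,10am,12pm,5pm) (1pm,4pm,12pm,10am,2pm,5pm) (1pm,4pm,12pm,10am,3pm,5pm) (1pm,4pm,2pm,10am,12pm,5pm) (1pm,4pm,2pm,10am,3pm,5pm) (1pm,4pm,3pm,10am,12pm,5pm) (1pm,4pm,3pm,10am,2pm,5pm) (1pm,5pm,12pm,10am,2pm,4pm) (1pm,5pm,12pm,10am,3pm,4pm) (1pm,5pm,2pm,10am,12pm,4pm) (1pm,5pm,2pm,10am,3pm,4pm) (1pm,5pm,3pm,10am,12pm,4pm) (1pm,5pm,3pm,10am,2pm,4pm) — 18.
DesignReview=12pm: (1pm,2pm,3pm,10am,11am,4pm) (1pm,2pm,3pm,10am,11am,5pm) (1pm,3pm,2pm,10am,11am,4pm) (1pm,3pm,2pm,10am,11am,5pm) (1pm,4pm,2pm,10am,11am,5pm) (1pm,4pm,2pm,10am,3pm,5pm) (1pm,4pm,2pm,11am,3pm,5pm) (1pm,4pm,3pm,10am,11am,5pm) (1pm,4pm,3pm,10am,2pm,5pm) (1pm,4pm,3pm,11am,2pm,5pm) (1pm,5pm,2pm,10am,11am,4pm) (1pm,5pm,2pm,10am,3pm,4pm) (1pm,5pm,2pm,11am,3pm,4pm) (1pm,5pm,3pm,10am,11am,4pm) (1pm,5pm,3pm,10am,2pm,4pm) (1pm,5pm,3pm,11am,2pm,4pm) — 16.
Summing: 18 + 16 = 34.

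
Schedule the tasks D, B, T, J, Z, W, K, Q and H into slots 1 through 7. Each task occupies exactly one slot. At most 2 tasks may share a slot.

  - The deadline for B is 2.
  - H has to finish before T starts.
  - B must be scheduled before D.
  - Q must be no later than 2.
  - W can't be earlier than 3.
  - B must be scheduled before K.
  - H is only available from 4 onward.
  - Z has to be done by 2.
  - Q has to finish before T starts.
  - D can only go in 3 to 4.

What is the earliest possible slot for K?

Precedence pushes K to at least 2.
K at 2 is achievable: D -> 3; H -> 4; W -> 3; B -> 1; J -> 4; Q -> 1; T -> 5; K -> 2; Z -> 2.

2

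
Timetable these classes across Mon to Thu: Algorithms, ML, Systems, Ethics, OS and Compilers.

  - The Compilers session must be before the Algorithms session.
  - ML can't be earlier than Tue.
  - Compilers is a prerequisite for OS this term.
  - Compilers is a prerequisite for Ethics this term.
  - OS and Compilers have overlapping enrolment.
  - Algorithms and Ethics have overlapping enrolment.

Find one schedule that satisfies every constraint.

Systems in Mon, Compilers in Mon, Algorithms in Tue, ML in Tue, OS in Tue, Ethics in Wed

Checking: Compilers(Mon) before Ethics(Wed); Compilers(Mon) before OS(Tue); Compilers(Mon) before Algorithms(Tue); Algorithms(Tue) != Ethics(Wed); OS(Tue) != Compilers(Mon); ML=Tue in [Tue,Thu].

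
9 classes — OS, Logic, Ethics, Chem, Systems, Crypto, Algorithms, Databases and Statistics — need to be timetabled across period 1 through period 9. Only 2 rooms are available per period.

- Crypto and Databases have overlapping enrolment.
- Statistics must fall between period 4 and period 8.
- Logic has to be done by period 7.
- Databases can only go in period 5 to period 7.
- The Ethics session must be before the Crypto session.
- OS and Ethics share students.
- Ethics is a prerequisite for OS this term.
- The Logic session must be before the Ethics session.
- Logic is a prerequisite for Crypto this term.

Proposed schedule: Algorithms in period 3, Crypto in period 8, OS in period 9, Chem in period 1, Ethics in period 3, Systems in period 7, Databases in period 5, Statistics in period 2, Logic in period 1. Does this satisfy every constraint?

No. Statistics must fall between period 4 and period 8 is not satisfied.

Logic has to be done by period 7 — holds.
Crypto and Databases have overlapping enrolment — holds.
Only 2 rooms are available per period — holds.
The Ethics session must be before the Crypto session — holds.
The Logic session must be before the Ethics session — holds.
Ethics is a prerequisite for OS this term — holds.
Logic is a prerequisite for Crypto this term — holds.
Statistics must fall between period 4 and period 8 — violated.
OS and Ethics share students — holds.
Databases can only go in period 5 to period 7 — holds.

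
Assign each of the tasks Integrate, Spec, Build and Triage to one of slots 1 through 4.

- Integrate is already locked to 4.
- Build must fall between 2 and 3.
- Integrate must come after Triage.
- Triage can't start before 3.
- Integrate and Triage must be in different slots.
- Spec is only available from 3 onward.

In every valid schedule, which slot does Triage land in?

3

Triage's window is 3–4.
Integrate is fixed at 4, and Triage can't share a slot with Integrate.
So Triage must be 3.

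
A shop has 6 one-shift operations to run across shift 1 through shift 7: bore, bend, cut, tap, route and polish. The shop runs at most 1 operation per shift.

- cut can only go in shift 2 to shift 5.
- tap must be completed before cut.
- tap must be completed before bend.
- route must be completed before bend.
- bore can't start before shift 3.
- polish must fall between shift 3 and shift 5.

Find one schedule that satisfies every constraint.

bore=shift 4; tap=shift 1; polish=shift 3; cut=shift 2; bend=shift 6; route=shift 5

Checking: route(shift 5) before bend(shift 6); tap(shift 1) before cut(shift 2); tap(shift 1) before bend(shift 6); bore=shift 4 in [shift 3,shift 7]; cut=shift 2 in [shift 2,shift 5]; polish=shift 3 in [shift 3,shift 5]; max 1 per shift (cap 1).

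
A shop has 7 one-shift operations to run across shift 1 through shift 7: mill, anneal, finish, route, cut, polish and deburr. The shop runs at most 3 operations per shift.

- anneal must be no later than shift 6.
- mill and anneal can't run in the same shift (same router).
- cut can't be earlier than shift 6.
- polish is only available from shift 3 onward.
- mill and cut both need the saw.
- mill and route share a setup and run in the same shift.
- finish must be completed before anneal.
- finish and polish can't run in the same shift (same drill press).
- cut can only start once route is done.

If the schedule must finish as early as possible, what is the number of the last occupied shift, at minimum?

shift 6

The precedence chain requires at least 2 distinct shifts.
With at most 3 per shift and 7 operations, at least 3 shifts are needed.
cut can't be placed before shift 6, so the schedule must run through at least shift 6.
6 works (last occupied shift: shift 6): for example mill in shift 1, finish in shift 1, cut in shift 6, deburr in shift 2, route in shift 1, polish in shift 3, anneal in shift 2.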